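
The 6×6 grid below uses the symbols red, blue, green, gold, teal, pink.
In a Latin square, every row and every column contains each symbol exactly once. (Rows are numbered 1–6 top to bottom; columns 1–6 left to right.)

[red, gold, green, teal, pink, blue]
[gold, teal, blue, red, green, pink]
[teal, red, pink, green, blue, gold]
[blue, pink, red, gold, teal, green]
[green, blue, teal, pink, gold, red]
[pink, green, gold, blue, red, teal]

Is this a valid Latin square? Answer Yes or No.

Each row is a permutation of the 6 symbols, and so is each column.

Yes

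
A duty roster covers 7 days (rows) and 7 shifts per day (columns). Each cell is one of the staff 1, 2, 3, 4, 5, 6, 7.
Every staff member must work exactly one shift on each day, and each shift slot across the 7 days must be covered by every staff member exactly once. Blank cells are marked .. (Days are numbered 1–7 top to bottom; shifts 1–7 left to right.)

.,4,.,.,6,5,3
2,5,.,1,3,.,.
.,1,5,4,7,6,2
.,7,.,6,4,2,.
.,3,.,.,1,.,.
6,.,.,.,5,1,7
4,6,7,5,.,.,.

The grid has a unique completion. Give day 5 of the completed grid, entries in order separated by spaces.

5 3 2 7 1 4 6

Day 3, shift 1: day 3 has {1, 2, 4, 5, 6, 7} and shift 1 has {2, 4, 6}, leaving only 3.
Day 6, shift 2: day 6 has {1, 5, 6, 7} and shift 2 has {1, 3, 4, 5, 6, 7}, leaving only 2.
Day 6, shift 4: day 6 has {1, 2, 5, 6, 7} and shift 4 has {1, 4, 5, 6}, leaving only 3.
Day 6, shift 3: day 6 has {1, 2, 3, 5, 6, 7} and shift 3 has {5, 7}, leaving only 4.
Day 2, shift 3: day 2 has {1, 2, 3, 5} and shift 3 has {4, 5, 7}, leaving only 6.
Day 5, shift 3: day 5 has {1, 3} and shift 3 has {4, 5, 6, 7}, leaving only 2.
Day 5, shift 4: day 5 has {1, 2, 3} and shift 4 has {1, 3, 4, 5, 6}, leaving only 7.
Day 5, shift 1: day 5 has {1, 2, 3, 7} and shift 1 has {2, 3, 4, 6}, leaving only 5.
Day 5, shift 6: day 5 has {1, 2, 3, 5, 7} and shift 6 has {1, 2, 5, 6}, leaving only 4.
Day 5, shift 7: day 5 has {1, 2, 3, 4, 5, 7} and shift 7 has {2, 3, 7}, leaving only 6.
So day 5 reads: 5 3 2 7 1 4 6.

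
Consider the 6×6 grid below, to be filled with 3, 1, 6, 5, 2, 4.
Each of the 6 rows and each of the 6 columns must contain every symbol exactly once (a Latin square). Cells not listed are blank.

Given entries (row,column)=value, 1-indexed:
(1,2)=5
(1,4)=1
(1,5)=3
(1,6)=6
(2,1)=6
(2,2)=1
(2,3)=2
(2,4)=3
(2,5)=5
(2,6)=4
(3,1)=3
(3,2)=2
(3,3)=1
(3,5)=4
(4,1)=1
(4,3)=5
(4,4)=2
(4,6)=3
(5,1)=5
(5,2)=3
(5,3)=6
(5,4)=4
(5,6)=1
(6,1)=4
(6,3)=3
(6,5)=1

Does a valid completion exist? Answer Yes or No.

No row or column among the givens repeats a symbol, and propagating forced cells runs into no contradiction.
One valid completion exists (for instance, 2 5 4 1 3 6 / 6 1 2 3 5 4 / 3 2 1 6 4 5 / 1 4 5 2 6 3 / 5 3 6 4 2 1 / 4 6 3 5 1 2).

Yes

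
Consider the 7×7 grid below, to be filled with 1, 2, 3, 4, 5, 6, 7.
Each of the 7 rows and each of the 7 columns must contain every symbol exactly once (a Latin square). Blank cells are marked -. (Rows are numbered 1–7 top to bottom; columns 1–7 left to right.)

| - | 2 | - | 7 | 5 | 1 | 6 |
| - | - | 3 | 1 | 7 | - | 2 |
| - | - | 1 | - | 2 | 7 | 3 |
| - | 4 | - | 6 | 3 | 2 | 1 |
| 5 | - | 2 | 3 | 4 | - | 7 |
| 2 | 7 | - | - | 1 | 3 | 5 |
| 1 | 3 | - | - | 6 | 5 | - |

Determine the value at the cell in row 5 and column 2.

1

Row 1, column 3: row 1 has {1, 2, 5, 6, 7} and column 3 has {1, 2, 3}, leaving only 4.
Row 1, column 1: row 1 has {1, 2, 4, 5, 6, 7} and column 1 has {1, 2, 5}, leaving only 3.
Row 4, column 1: row 4 has {1, 2, 3, 4, 6} and column 1 has {1, 2, 3, 5}, leaving only 7.
Row 4, column 3: row 4 has {1, 2, 3, 4, 6, 7} and column 3 has {1, 2, 3, 4}, leaving only 5.
Row 5, column 6: row 5 has {2, 3, 4, 5, 7} and column 6 has {1, 2, 3, 5, 7}, leaving only 6.
Row 5 already has {2, 3, 4, 5, 6, 7} and column 2 already has {2, 3, 4, 7}, so row 5, column 2 must be 1.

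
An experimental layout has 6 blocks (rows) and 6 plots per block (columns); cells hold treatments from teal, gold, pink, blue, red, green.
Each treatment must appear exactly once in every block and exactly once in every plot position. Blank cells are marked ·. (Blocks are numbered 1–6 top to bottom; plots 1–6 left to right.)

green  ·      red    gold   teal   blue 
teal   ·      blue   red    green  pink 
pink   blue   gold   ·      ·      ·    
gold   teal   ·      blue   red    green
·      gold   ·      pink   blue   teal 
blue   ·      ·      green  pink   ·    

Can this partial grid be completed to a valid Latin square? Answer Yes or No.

Block 2, plot 2: block 2 together with plot 2 already contain {teal, gold, pink, blue, red, green} — every symbol — so nothing can go there. The grid has no valid completion.

No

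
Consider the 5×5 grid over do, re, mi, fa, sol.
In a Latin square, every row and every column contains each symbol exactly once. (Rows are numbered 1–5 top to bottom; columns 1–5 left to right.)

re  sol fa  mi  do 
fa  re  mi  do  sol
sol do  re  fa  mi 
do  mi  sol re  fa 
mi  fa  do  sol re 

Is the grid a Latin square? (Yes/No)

Yes

Each row is a permutation of the 5 symbols, and so is each column.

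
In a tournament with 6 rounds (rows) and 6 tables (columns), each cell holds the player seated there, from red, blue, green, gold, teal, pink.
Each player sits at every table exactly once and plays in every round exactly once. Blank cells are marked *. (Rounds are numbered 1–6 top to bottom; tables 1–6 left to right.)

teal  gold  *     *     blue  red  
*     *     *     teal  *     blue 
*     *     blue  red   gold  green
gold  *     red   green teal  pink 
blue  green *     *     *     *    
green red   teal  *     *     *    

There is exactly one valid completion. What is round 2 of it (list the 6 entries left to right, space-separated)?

red pink gold teal green blue

Round 2, table 2: round 2 has {blue, teal} and table 2 has {red, green, gold}, leaving only pink.
Round 2, table 1: round 2 has {blue, teal, pink} and table 1 has {blue, green, gold, teal}, leaving only red.
Round 2, table 5: round 2 has {red, blue, teal, pink} and table 5 has {blue, gold, teal}, leaving only green.
Round 2, table 3: round 2 has {red, blue, green, teal, pink} and table 3 has {red, blue, teal}, leaving only gold.
So round 2 reads: red pink gold teal green blue.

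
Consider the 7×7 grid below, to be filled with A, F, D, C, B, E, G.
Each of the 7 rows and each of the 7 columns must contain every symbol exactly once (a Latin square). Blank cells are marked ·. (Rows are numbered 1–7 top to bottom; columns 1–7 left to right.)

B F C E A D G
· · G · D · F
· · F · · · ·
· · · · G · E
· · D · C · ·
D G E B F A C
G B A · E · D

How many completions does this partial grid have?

Row 2, column 1: eliminating its row and column leaves {A, C, E}.
Row 2, column 2: eliminating its row and column leaves {A, C, E}.
Row 2, column 4: eliminating its row and column leaves {A, C}.
Row 2, column 6: eliminating its row and column leaves {C, B, E}.
Row 3, column 1: eliminating its row and column leaves {A, C, E}.
Row 3, column 2: eliminating its row and column leaves {A, D, C, E}.
Row 3, column 4: eliminating its row and column leaves {A, D, C, G}.
Row 3, column 5: eliminating its row and column leaves {B}.
Row 3, column 6: eliminating its row and column leaves {C, B, E, G}.
Row 3, column 7: eliminating its row and column leaves {A, B}.
Row 4, column 1: eliminating its row and column leaves {A, F, C}.
Row 4, column 2: eliminating its row and column leaves {A, D, C}.
Row 4, column 3: eliminating its row and column leaves {B}.
Row 4, column 4: eliminating its row and column leaves {A, F, D, C}.
Row 4, column 6: eliminating its row and column leaves {F, C, B}.
Row 5, column 1: eliminating its row and column leaves {A, F, E}.
Row 5, column 2: eliminating its row and column leaves {A, E}.
Row 5, column 4: eliminating its row and column leaves {A, F, G}.
Row 5, column 6: eliminating its row and column leaves {F, B, E, G}.
Row 5, column 7: eliminating its row and column leaves {A, B}.
Row 7, column 4: eliminating its row and column leaves {F, C}.
Row 7, column 6: eliminating its row and column leaves {F, C}.
Enumerating the assignments across these blanks that avoid any row or column repeat gives 8 completions.

8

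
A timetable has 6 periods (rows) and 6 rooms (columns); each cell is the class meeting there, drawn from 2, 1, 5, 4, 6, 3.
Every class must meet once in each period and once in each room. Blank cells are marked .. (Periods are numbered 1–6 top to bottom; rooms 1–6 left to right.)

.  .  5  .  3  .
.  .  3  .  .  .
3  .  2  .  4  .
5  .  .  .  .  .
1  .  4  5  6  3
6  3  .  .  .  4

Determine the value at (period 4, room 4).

Period 5, room 2: period 5 has {1, 5, 4, 6, 3} and room 2 has {3}, leaving only 2.
Period 6, room 3: period 6 has {4, 6, 3} and room 3 has {2, 5, 4, 3}, leaving only 1.
Period 4, room 3: period 4 has {5} and room 3 has {2, 1, 5, 4, 3}, leaving only 6.
Period 6, room 4: period 6 has {1, 4, 6, 3} and room 4 has {5}, leaving only 2.
Period 6, room 5: period 6 has {2, 1, 4, 6, 3} and room 5 has {4, 6, 3}, leaving only 5.
Period 4, room 4 is narrowed to {1, 4, 3}.
If it were 1, then period 2, room 4 would be left with no valid symbol.
If it were 4, then period 4, room 6 would be left with no valid symbol.
So period 4, room 4 must be 3.

3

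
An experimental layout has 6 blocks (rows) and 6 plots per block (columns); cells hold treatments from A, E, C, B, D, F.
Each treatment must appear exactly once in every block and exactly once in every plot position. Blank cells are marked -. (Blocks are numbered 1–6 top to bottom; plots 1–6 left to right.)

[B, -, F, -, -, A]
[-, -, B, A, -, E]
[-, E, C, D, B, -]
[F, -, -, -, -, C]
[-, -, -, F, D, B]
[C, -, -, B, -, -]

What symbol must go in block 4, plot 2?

B

Block 2, plot 1: block 2 has {A, E, B} and plot 1 has {C, B, F}, leaving only D.
Block 3, plot 1: block 3 has {E, C, B, D} and plot 1 has {C, B, D, F}, leaving only A.
Block 3, plot 6: block 3 has {A, E, C, B, D} and plot 6 has {A, E, C, B}, leaving only F.
Block 4, plot 4: block 4 has {C, F} and plot 4 has {A, B, D, F}, leaving only E.
Block 1, plot 4: block 1 has {A, B, F} and plot 4 has {A, E, B, D, F}, leaving only C.
Block 1, plot 2: block 1 has {A, C, B, F} and plot 2 has {E}, leaving only D.
Block 1, plot 5: block 1 has {A, C, B, D, F} and plot 5 has {B, D}, leaving only E.
Block 4, plot 5: block 4 has {E, C, F} and plot 5 has {E, B, D}, leaving only A.
Block 4 already has {A, E, C, F} and plot 2 already has {E, D}, so block 4, plot 2 must be B.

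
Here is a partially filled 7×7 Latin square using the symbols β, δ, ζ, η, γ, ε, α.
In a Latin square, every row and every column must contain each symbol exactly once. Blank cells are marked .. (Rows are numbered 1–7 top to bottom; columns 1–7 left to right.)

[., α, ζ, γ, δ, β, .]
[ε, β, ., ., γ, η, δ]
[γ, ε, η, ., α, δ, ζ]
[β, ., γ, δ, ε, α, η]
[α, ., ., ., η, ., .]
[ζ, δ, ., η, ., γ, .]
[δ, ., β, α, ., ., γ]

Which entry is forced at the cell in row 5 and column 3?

δ

Row 1, column 1: row 1 has {β, δ, ζ, γ, α} and column 1 has {β, δ, ζ, γ, ε, α}, leaving only η.
Row 1, column 7: row 1 has {β, δ, ζ, η, γ, α} and column 7 has {δ, ζ, η, γ}, leaving only ε.
Row 2, column 3: row 2 has {β, δ, η, γ, ε} and column 3 has {β, ζ, η, γ}, leaving only α.
Row 2, column 4: row 2 has {β, δ, η, γ, ε, α} and column 4 has {δ, η, γ, α}, leaving only ζ.
Row 3, column 4: row 3 has {δ, ζ, η, γ, ε, α} and column 4 has {δ, ζ, η, γ, α}, leaving only β.
Row 4, column 2: row 4 has {β, δ, η, γ, ε, α} and column 2 has {β, δ, ε, α}, leaving only ζ.
Row 5, column 2: row 5 has {η, α} and column 2 has {β, δ, ζ, ε, α}, leaving only γ.
Row 5, column 4: row 5 has {η, γ, α} and column 4 has {β, δ, ζ, η, γ, α}, leaving only ε.
Row 5 already has {η, γ, ε, α} and column 3 already has {β, ζ, η, γ, α}, so row 5, column 3 must be δ.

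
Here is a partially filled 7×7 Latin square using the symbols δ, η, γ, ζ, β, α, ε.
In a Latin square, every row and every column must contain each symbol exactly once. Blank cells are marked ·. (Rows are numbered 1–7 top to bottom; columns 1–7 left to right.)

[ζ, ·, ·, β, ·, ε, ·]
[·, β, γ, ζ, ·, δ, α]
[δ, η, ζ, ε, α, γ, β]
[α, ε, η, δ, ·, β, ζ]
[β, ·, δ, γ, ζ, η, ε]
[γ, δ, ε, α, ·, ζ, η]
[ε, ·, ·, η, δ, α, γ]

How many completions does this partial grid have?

Row 1, column 2: eliminating its row and column leaves {γ, α}.
Row 1, column 3: eliminating its row and column leaves {α}.
Row 1, column 5: eliminating its row and column leaves {η, γ}.
Row 1, column 7: eliminating its row and column leaves {δ}.
Row 2, column 1: eliminating its row and column leaves {η}.
Row 2, column 5: eliminating its row and column leaves {η, ε}.
Row 4, column 5: eliminating its row and column leaves {γ}.
Row 5, column 2: eliminating its row and column leaves {α}.
Row 6, column 5: eliminating its row and column leaves {β}.
Row 7, column 2: eliminating its row and column leaves {ζ}.
Row 7, column 3: eliminating its row and column leaves {β}.
Only one assignment across all blanks avoids any row or column repeat, giving 1 completion.

1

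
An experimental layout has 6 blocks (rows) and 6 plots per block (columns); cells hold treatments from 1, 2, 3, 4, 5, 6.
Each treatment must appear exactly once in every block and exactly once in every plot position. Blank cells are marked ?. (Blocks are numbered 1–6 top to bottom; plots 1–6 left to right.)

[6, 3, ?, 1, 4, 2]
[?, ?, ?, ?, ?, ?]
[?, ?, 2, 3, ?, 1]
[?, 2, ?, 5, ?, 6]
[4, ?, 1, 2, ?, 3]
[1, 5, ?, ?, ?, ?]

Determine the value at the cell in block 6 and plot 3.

Block 1, plot 3: block 1 has {1, 2, 3, 4, 6} and plot 3 has {1, 2}, leaving only 5.
Block 3, plot 1: block 3 has {1, 2, 3} and plot 1 has {1, 4, 6}, leaving only 5.
Block 3, plot 5: block 3 has {1, 2, 3, 5} and plot 5 has {4}, leaving only 6.
Block 3, plot 2: block 3 has {1, 2, 3, 5, 6} and plot 2 has {2, 3, 5}, leaving only 4.
Block 4, plot 1: block 4 has {2, 5, 6} and plot 1 has {1, 4, 5, 6}, leaving only 3.
Block 2, plot 1: block 2 has {} and plot 1 has {1, 3, 4, 5, 6}, leaving only 2.
Block 4, plot 3: block 4 has {2, 3, 5, 6} and plot 3 has {1, 2, 5}, leaving only 4.
Block 4, plot 5: block 4 has {2, 3, 4, 5, 6} and plot 5 has {4, 6}, leaving only 1.
Block 5, plot 2: block 5 has {1, 2, 3, 4} and plot 2 has {2, 3, 4, 5}, leaving only 6.
Block 2, plot 2: block 2 has {2} and plot 2 has {2, 3, 4, 5, 6}, leaving only 1.
Block 5, plot 5: block 5 has {1, 2, 3, 4, 6} and plot 5 has {1, 4, 6}, leaving only 5.
Block 2, plot 5: block 2 has {1, 2} and plot 5 has {1, 4, 5, 6}, leaving only 3.
Block 2, plot 3: block 2 has {1, 2, 3} and plot 3 has {1, 2, 4, 5}, leaving only 6.
Block 6 already has {1, 5} and plot 3 already has {1, 2, 4, 5, 6}, so block 6, plot 3 must be 3.

3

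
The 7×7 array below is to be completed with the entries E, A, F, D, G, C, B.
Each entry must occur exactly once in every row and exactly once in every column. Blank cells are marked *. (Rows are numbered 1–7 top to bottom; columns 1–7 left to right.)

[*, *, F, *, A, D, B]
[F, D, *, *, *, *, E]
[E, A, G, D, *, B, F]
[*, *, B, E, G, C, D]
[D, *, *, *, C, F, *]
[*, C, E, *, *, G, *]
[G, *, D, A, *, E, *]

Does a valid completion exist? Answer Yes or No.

No

Row 3, column 5: row 3 together with column 5 already contain {E, A, F, D, G, C, B} — every symbol — so nothing can go there. The grid has no valid completion.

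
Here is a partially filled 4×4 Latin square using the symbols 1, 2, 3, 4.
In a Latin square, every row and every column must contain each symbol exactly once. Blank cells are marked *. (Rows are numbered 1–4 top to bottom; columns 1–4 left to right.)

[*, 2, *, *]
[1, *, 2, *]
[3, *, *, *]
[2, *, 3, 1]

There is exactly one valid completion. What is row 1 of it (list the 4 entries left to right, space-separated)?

4 2 1 3

Row 1, column 1: row 1 has {2} and column 1 has {1, 2, 3}, leaving only 4.
Row 1, column 3: row 1 has {2, 4} and column 3 has {2, 3}, leaving only 1.
Row 1, column 4: row 1 has {1, 2, 4} and column 4 has {1}, leaving only 3.
So row 1 reads: 4 2 1 3.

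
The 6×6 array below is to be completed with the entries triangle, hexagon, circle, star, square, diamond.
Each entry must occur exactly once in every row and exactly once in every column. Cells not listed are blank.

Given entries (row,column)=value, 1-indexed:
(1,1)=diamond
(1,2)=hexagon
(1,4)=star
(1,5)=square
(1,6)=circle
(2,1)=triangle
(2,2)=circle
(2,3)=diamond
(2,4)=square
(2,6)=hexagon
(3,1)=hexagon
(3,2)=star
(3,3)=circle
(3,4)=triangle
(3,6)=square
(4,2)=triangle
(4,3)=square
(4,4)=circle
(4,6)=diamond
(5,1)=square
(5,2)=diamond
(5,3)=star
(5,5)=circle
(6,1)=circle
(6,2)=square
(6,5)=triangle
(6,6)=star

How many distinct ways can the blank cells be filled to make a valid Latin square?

1

Row 1, column 3: eliminating its row and column leaves {triangle}.
Row 2, column 5: eliminating its row and column leaves {star}.
Row 3, column 5: eliminating its row and column leaves {diamond}.
Row 4, column 1: eliminating its row and column leaves {star}.
Row 4, column 5: eliminating its row and column leaves {hexagon, star}.
Row 5, column 4: eliminating its row and column leaves {hexagon}.
Row 5, column 6: eliminating its row and column leaves {triangle}.
Row 6, column 3: eliminating its row and column leaves {hexagon}.
Row 6, column 4: eliminating its row and column leaves {hexagon, diamond}.
Only one assignment across all blanks avoids any row or column repeat, giving 1 completion.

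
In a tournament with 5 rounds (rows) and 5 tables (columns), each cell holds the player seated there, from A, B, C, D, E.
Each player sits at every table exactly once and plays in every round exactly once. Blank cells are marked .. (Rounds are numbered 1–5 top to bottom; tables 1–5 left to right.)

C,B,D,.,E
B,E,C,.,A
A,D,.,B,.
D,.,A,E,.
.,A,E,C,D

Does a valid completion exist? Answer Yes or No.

Round 3, table 3: round 3 together with table 3 already contain {A, B, C, D, E} — every symbol — so nothing can go there. The grid has no valid completion.

No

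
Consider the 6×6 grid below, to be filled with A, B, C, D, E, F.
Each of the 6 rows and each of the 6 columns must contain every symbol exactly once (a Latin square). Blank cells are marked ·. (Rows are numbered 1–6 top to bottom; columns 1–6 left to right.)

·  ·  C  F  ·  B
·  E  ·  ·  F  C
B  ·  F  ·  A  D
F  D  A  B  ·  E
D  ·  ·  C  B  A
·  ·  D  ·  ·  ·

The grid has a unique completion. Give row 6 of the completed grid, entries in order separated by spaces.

C B D A E F

Row 6, column 6: row 6 has {D} and column 6 has {A, B, C, D, E}, leaving only F.
Row 1, column 2: row 1 has {B, C, F} and column 2 has {D, E}, leaving only A.
Row 1, column 1: row 1 has {A, B, C, F} and column 1 has {B, D, F}, leaving only E.
Row 1, column 5: row 1 has {A, B, C, E, F} and column 5 has {A, B, F}, leaving only D.
Row 2, column 1: row 2 has {C, E, F} and column 1 has {B, D, E, F}, leaving only A.
Row 6, column 1: row 6 has {D, F} and column 1 has {A, B, D, E, F}, leaving only C.
Row 6, column 2: row 6 has {C, D, F} and column 2 has {A, D, E}, leaving only B.
Row 6, column 5: row 6 has {B, C, D, F} and column 5 has {A, B, D, F}, leaving only E.
Row 6, column 4: row 6 has {B, C, D, E, F} and column 4 has {B, C, F}, leaving only A.
So row 6 reads: C B D A E F.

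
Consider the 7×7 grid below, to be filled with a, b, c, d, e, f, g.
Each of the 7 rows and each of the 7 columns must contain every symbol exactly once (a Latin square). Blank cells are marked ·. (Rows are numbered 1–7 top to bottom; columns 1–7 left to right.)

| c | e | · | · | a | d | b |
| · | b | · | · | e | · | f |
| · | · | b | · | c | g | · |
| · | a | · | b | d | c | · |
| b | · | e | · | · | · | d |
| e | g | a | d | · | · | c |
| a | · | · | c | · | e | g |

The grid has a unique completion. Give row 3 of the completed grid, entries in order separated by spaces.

Row 2, column 6: row 2 has {b, e, f} and column 6 has {c, d, e, g}, leaving only a.
Row 2, column 4: row 2 has {a, b, e, f} and column 4 has {b, c, d}, leaving only g.
Row 1, column 4: row 1 has {a, b, c, d, e} and column 4 has {b, c, d, g}, leaving only f.
Row 1, column 3: row 1 has {a, b, c, d, e, f} and column 3 has {a, b, e}, leaving only g.
Row 2, column 1: row 2 has {a, b, e, f, g} and column 1 has {a, b, c, e}, leaving only d.
Row 3, column 1: row 3 has {b, c, g} and column 1 has {a, b, c, d, e}, leaving only f.
Row 3, column 2: row 3 has {b, c, f, g} and column 2 has {a, b, e, g}, leaving only d.
Row 2, column 3: row 2 has {a, b, d, e, f, g} and column 3 has {a, b, e, g}, leaving only c.
Row 4, column 1: row 4 has {a, b, c, d} and column 1 has {a, b, c, d, e, f}, leaving only g.
Row 4, column 3: row 4 has {a, b, c, d, g} and column 3 has {a, b, c, e, g}, leaving only f.
Row 4, column 7: row 4 has {a, b, c, d, f, g} and column 7 has {b, c, d, f, g}, leaving only e.
Row 3, column 7: row 3 has {b, c, d, f, g} and column 7 has {b, c, d, e, f, g}, leaving only a.
Row 3, column 4: row 3 has {a, b, c, d, f, g} and column 4 has {b, c, d, f, g}, leaving only e.
So row 3 reads: f d b e c g a.

f d b e c g a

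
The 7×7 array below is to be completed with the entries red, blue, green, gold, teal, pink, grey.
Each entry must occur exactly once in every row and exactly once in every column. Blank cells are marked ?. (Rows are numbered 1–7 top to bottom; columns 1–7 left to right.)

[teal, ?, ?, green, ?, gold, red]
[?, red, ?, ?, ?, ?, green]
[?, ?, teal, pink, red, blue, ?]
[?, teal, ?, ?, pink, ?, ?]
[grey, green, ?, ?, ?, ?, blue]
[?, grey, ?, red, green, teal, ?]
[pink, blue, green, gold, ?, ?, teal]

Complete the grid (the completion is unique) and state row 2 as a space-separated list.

Row 1, column 2: row 1 has {red, green, gold, teal} and column 2 has {red, blue, green, teal, grey}, leaving only pink.
Row 3, column 2: row 3 has {red, blue, teal, pink} and column 2 has {red, blue, green, teal, pink, grey}, leaving only gold.
Row 3, column 1: row 3 has {red, blue, gold, teal, pink} and column 1 has {teal, pink, grey}, leaving only green.
Row 3, column 7: row 3 has {red, blue, green, gold, teal, pink} and column 7 has {red, blue, green, teal}, leaving only grey.
Row 4, column 7: row 4 has {teal, pink} and column 7 has {red, blue, green, teal, grey}, leaving only gold.
Row 5, column 4: row 5 has {blue, green, grey} and column 4 has {red, green, gold, pink}, leaving only teal.
Row 5, column 5: row 5 has {blue, green, teal, grey} and column 5 has {red, green, pink}, leaving only gold.
Row 6, column 7: row 6 has {red, green, teal, grey} and column 7 has {red, blue, green, gold, teal, grey}, leaving only pink.
Row 7, column 5: row 7 has {blue, green, gold, teal, pink} and column 5 has {red, green, gold, pink}, leaving only grey.
Row 1, column 5: row 1 has {red, green, gold, teal, pink} and column 5 has {red, green, gold, pink, grey}, leaving only blue.
Row 2, column 5: row 2 has {red, green} and column 5 has {red, blue, green, gold, pink, grey}, leaving only teal.
Row 1, column 3: row 1 has {red, blue, green, gold, teal, pink} and column 3 has {green, teal}, leaving only grey.
Row 7, column 6: row 7 has {blue, green, gold, teal, pink, grey} and column 6 has {blue, gold, teal}, leaving only red.
Row 5, column 6: row 5 has {blue, green, gold, teal, grey} and column 6 has {red, blue, gold, teal}, leaving only pink.
Row 2, column 6: row 2 has {red, green, teal} and column 6 has {red, blue, gold, teal, pink}, leaving only grey.
Row 2, column 4: row 2 has {red, green, teal, grey} and column 4 has {red, green, gold, teal, pink}, leaving only blue.
Row 2, column 1: row 2 has {red, blue, green, teal, grey} and column 1 has {green, teal, pink, grey}, leaving only gold.
Row 2, column 3: row 2 has {red, blue, green, gold, teal, grey} and column 3 has {green, teal, grey}, leaving only pink.
So row 2 reads: gold red pink blue teal grey green.

gold red pink blue teal grey green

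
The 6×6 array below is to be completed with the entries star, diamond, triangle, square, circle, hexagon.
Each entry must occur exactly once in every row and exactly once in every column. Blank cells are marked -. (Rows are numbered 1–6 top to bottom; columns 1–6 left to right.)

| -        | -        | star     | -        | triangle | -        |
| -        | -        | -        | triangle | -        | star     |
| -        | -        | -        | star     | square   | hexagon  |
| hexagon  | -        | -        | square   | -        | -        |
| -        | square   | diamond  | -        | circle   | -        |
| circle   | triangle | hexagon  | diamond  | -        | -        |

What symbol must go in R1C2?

hexagon

Row 5, column 4: row 5 has {diamond, square, circle} and column 4 has {star, diamond, triangle, square}, leaving only hexagon.
Row 1, column 4: row 1 has {star, triangle} and column 4 has {star, diamond, triangle, square, hexagon}, leaving only circle.
Row 5, column 6: row 5 has {diamond, square, circle, hexagon} and column 6 has {star, hexagon}, leaving only triangle.
Row 5, column 1: row 5 has {diamond, triangle, square, circle, hexagon} and column 1 has {circle, hexagon}, leaving only star.
Row 6, column 5: row 6 has {diamond, triangle, circle, hexagon} and column 5 has {triangle, square, circle}, leaving only star.
Row 4, column 5: row 4 has {square, hexagon} and column 5 has {star, triangle, square, circle}, leaving only diamond.
Row 2, column 5: row 2 has {star, triangle} and column 5 has {star, diamond, triangle, square, circle}, leaving only hexagon.
Row 4, column 6: row 4 has {diamond, square, hexagon} and column 6 has {star, triangle, hexagon}, leaving only circle.
Row 4, column 2: row 4 has {diamond, square, circle, hexagon} and column 2 has {triangle, square}, leaving only star.
Row 4, column 3: row 4 has {star, diamond, square, circle, hexagon} and column 3 has {star, diamond, hexagon}, leaving only triangle.
Row 3, column 3: row 3 has {star, square, hexagon} and column 3 has {star, diamond, triangle, hexagon}, leaving only circle.
Row 2, column 3: row 2 has {star, triangle, hexagon} and column 3 has {star, diamond, triangle, circle, hexagon}, leaving only square.
Row 2, column 1: row 2 has {star, triangle, square, hexagon} and column 1 has {star, circle, hexagon}, leaving only diamond.
Row 1, column 1: row 1 has {star, triangle, circle} and column 1 has {star, diamond, circle, hexagon}, leaving only square.
Row 1, column 6: row 1 has {star, triangle, square, circle} and column 6 has {star, triangle, circle, hexagon}, leaving only diamond.
Row 1 already has {star, diamond, triangle, square, circle} and column 2 already has {star, triangle, square}, so row 1, column 2 must be hexagon.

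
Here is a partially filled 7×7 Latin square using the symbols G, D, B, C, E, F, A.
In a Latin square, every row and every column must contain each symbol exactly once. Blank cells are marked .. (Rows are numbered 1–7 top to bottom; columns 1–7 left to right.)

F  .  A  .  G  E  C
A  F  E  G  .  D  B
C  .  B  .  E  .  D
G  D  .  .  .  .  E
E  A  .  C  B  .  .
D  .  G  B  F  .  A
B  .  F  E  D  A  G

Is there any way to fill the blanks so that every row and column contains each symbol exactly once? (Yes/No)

No row or column among the givens repeats a symbol, and propagating forced cells runs into no contradiction.
One valid completion exists (for instance, F B A D G E C / A F E G C D B / C G B A E F D / G D C F A B E / E A D C B G F / D E G B F C A / B C F E D A G).

Yes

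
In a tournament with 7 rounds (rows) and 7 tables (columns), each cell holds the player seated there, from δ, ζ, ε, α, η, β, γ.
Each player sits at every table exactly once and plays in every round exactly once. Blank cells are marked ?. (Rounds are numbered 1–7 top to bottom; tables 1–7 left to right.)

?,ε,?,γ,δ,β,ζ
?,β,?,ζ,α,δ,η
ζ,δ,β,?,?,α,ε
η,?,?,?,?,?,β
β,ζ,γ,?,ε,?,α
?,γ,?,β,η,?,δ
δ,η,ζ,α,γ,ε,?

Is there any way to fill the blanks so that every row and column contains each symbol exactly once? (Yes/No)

No

Round 3, table 5: round 3 together with table 5 already contain {δ, ζ, ε, α, η, β, γ} — every symbol — so nothing can go there. The grid has no valid completion.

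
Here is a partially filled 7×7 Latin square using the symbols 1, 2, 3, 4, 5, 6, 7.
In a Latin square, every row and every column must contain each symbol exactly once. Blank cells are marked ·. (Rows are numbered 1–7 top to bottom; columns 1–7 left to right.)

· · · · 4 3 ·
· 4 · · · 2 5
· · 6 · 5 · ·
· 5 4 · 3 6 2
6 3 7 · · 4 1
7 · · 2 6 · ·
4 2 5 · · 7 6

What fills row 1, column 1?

5

Row 1, column 7: row 1 has {3, 4} and column 7 has {1, 2, 5, 6}, leaving only 7.
Row 3, column 6: row 3 has {5, 6} and column 6 has {2, 3, 4, 6, 7}, leaving only 1.
Row 3, column 2: row 3 has {1, 5, 6} and column 2 has {2, 3, 4, 5}, leaving only 7.
Row 4, column 1: row 4 has {2, 3, 4, 5, 6} and column 1 has {4, 6, 7}, leaving only 1.
Row 2, column 1: row 2 has {2, 4, 5} and column 1 has {1, 4, 6, 7}, leaving only 3.
Row 2, column 3: row 2 has {2, 3, 4, 5} and column 3 has {4, 5, 6, 7}, leaving only 1.
Row 1, column 3: row 1 has {3, 4, 7} and column 3 has {1, 4, 5, 6, 7}, leaving only 2.
Row 1 already has {2, 3, 4, 7} and column 1 already has {1, 3, 4, 6, 7}, so row 1, column 1 must be 5.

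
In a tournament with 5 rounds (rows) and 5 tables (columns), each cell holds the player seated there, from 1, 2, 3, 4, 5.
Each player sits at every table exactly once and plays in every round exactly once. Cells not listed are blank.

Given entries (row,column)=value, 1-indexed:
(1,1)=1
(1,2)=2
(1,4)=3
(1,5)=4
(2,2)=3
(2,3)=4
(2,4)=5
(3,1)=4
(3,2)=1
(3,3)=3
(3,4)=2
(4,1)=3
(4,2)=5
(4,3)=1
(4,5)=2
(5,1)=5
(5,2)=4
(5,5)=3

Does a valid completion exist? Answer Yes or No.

No round or table among the givens repeats a symbol, and propagating forced cells runs into no contradiction.
One valid completion exists (for instance, 1 2 5 3 4 / 2 3 4 5 1 / 4 1 3 2 5 / 3 5 1 4 2 / 5 4 2 1 3).

Yes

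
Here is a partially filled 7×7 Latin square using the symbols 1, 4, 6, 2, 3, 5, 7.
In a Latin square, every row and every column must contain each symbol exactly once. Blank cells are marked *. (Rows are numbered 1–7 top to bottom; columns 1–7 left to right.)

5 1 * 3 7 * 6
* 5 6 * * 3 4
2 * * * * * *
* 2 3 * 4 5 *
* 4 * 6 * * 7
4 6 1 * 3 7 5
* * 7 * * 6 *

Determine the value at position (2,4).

1

Row 4, column 7: row 4 has {4, 2, 3, 5} and column 7 has {4, 6, 5, 7}, leaving only 1.
Row 3, column 7: row 3 has {2} and column 7 has {1, 4, 6, 5, 7}, leaving only 3.
Row 3, column 2: row 3 has {2, 3} and column 2 has {1, 4, 6, 2, 5}, leaving only 7.
Row 4, column 4: row 4 has {1, 4, 2, 3, 5} and column 4 has {6, 3}, leaving only 7.
Row 4, column 1: row 4 has {1, 4, 2, 3, 5, 7} and column 1 has {4, 2, 5}, leaving only 6.
Row 6, column 4: row 6 has {1, 4, 6, 3, 5, 7} and column 4 has {6, 3, 7}, leaving only 2.
Row 2 already has {4, 6, 3, 5} and column 4 already has {6, 2, 3, 7}, so row 2, column 4 must be 1.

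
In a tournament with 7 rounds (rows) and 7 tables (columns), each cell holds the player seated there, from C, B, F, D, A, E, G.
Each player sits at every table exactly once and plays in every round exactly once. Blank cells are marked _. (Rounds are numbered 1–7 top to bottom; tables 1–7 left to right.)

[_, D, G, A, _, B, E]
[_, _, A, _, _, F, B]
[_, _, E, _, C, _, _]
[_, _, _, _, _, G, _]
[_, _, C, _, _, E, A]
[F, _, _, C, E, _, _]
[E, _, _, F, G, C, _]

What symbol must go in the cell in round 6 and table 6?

Round 1, table 1: round 1 has {B, D, A, E, G} and table 1 has {F, E}, leaving only C.
Round 1, table 5: round 1 has {C, B, D, A, E, G} and table 5 has {C, E, G}, leaving only F.
Round 2, table 5: round 2 has {B, F, A} and table 5 has {C, F, E, G}, leaving only D.
Round 2, table 1: round 2 has {B, F, D, A} and table 1 has {C, F, E}, leaving only G.
Round 2, table 4: round 2 has {B, F, D, A, G} and table 4 has {C, F, A}, leaving only E.
Round 2, table 2: round 2 has {B, F, D, A, E, G} and table 2 has {D}, leaving only C.
Round 5, table 5: round 5 has {C, A, E} and table 5 has {C, F, D, E, G}, leaving only B.
Round 4, table 5: round 4 has {G} and table 5 has {C, B, F, D, E, G}, leaving only A.
Round 5, table 1: round 5 has {C, B, A, E} and table 1 has {C, F, E, G}, leaving only D.
Round 4, table 1: round 4 has {A, G} and table 1 has {C, F, D, E, G}, leaving only B.
Round 3, table 1: round 3 has {C, E} and table 1 has {C, B, F, D, E, G}, leaving only A.
Round 3, table 6: round 3 has {C, A, E} and table 6 has {C, B, F, E, G}, leaving only D.
Round 6 already has {C, F, E} and table 6 already has {C, B, F, D, E, G}, so round 6, table 6 must be A.

A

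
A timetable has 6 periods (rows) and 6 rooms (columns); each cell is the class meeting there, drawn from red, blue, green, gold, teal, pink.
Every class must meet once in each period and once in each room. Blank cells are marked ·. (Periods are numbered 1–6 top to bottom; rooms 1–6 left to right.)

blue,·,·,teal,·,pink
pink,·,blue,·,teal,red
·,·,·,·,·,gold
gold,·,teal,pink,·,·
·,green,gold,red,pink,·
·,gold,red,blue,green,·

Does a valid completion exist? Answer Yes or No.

No

Period 2, room 2: period 2 together with room 2 already contain {red, blue, green, gold, teal, pink} — every symbol — so nothing can go there. The grid has no valid completion.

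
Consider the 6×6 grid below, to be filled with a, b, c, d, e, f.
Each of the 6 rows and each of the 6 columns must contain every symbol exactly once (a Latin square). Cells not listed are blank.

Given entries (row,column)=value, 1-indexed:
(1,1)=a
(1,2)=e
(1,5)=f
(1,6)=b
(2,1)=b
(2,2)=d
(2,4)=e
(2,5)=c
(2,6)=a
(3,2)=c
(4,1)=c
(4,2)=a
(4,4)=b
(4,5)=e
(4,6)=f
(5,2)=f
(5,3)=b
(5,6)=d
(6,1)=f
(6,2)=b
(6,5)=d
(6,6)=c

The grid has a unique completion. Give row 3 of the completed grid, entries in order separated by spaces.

d c a f b e

Row 3, column 6: row 3 has {c} and column 6 has {a, b, c, d, f}, leaving only e.
Row 3, column 1: row 3 has {c, e} and column 1 has {a, b, c, f}, leaving only d.
Row 2, column 3: row 2 has {a, b, c, d, e} and column 3 has {b}, leaving only f.
Row 3, column 3: row 3 has {c, d, e} and column 3 has {b, f}, leaving only a.
Row 3, column 4: row 3 has {a, c, d, e} and column 4 has {b, e}, leaving only f.
Row 3, column 5: row 3 has {a, c, d, e, f} and column 5 has {c, d, e, f}, leaving only b.
So row 3 reads: d c a f b e.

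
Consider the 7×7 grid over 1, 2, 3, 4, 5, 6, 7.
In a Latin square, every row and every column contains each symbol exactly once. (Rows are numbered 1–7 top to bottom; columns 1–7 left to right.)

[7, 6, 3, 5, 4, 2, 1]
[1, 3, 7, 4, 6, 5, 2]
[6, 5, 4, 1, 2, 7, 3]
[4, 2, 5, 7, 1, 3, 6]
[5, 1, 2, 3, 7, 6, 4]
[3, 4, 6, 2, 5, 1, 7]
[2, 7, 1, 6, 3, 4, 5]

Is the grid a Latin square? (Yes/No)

Each row is a permutation of the 7 symbols, and so is each column.

Yes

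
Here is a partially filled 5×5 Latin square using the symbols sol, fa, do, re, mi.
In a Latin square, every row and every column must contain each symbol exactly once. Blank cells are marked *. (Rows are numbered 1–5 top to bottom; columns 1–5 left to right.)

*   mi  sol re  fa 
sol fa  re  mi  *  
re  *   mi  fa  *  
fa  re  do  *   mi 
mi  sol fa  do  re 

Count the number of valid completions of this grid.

1

Row 1, column 1: eliminating its row and column leaves {do}.
Row 2, column 5: eliminating its row and column leaves {do}.
Row 3, column 2: eliminating its row and column leaves {do}.
Row 3, column 5: eliminating its row and column leaves {sol, do}.
Row 4, column 4: eliminating its row and column leaves {sol}.
Only one assignment across all blanks avoids any row or column repeat, giving 1 completion.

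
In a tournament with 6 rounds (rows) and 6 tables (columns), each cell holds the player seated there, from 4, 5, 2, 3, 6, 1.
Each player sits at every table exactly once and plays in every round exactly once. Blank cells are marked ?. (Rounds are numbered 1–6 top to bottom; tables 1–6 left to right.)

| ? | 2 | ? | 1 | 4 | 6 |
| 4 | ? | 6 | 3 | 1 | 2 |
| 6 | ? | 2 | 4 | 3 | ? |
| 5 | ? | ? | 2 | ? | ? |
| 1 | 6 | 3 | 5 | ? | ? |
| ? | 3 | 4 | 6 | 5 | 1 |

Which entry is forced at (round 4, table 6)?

Round 1, table 1: round 1 has {4, 2, 6, 1} and table 1 has {4, 5, 6, 1}, leaving only 3.
Round 1, table 3: round 1 has {4, 2, 3, 6, 1} and table 3 has {4, 2, 3, 6}, leaving only 5.
Round 2, table 2: round 2 has {4, 2, 3, 6, 1} and table 2 has {2, 3, 6}, leaving only 5.
Round 3, table 2: round 3 has {4, 2, 3, 6} and table 2 has {5, 2, 3, 6}, leaving only 1.
Round 3, table 6: round 3 has {4, 2, 3, 6, 1} and table 6 has {2, 6, 1}, leaving only 5.
Round 4, table 2: round 4 has {5, 2} and table 2 has {5, 2, 3, 6, 1}, leaving only 4.
Round 4 already has {4, 5, 2} and table 6 already has {5, 2, 6, 1}, so round 4, table 6 must be 3.

3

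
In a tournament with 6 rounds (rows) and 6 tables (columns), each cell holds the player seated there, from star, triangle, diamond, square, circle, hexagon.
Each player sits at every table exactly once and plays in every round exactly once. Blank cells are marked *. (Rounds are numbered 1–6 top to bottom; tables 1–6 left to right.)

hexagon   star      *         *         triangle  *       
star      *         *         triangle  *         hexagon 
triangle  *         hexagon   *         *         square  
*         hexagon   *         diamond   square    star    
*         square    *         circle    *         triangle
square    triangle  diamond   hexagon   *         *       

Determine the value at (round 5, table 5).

Round 1, table 4: round 1 has {star, triangle, hexagon} and table 4 has {triangle, diamond, circle, hexagon}, leaving only square.
Round 1, table 3: round 1 has {star, triangle, square, hexagon} and table 3 has {diamond, hexagon}, leaving only circle.
Round 1, table 6: round 1 has {star, triangle, square, circle, hexagon} and table 6 has {star, triangle, square, hexagon}, leaving only diamond.
Round 2, table 3: round 2 has {star, triangle, hexagon} and table 3 has {diamond, circle, hexagon}, leaving only square.
Round 3, table 4: round 3 has {triangle, square, hexagon} and table 4 has {triangle, diamond, square, circle, hexagon}, leaving only star.
Round 4, table 1: round 4 has {star, diamond, square, hexagon} and table 1 has {star, triangle, square, hexagon}, leaving only circle.
Round 4, table 3: round 4 has {star, diamond, square, circle, hexagon} and table 3 has {diamond, square, circle, hexagon}, leaving only triangle.
Round 5, table 1: round 5 has {triangle, square, circle} and table 1 has {star, triangle, square, circle, hexagon}, leaving only diamond.
Round 5, table 3: round 5 has {triangle, diamond, square, circle} and table 3 has {triangle, diamond, square, circle, hexagon}, leaving only star.
Round 5 already has {star, triangle, diamond, square, circle} and table 5 already has {triangle, square}, so round 5, table 5 must be hexagon.

hexagon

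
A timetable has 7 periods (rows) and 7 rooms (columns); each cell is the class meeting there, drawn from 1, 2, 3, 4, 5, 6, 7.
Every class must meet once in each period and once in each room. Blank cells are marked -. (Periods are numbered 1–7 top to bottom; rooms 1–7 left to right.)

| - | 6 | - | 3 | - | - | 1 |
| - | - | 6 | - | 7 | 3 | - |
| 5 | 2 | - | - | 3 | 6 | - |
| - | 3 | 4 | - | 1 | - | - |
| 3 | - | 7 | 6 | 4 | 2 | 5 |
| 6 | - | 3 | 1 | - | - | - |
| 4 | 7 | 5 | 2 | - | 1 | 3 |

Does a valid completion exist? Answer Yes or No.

No period or room among the givens repeats a symbol, and propagating forced cells runs into no contradiction.
One valid completion exists (for instance, 7 6 2 3 5 4 1 / 1 5 6 4 7 3 2 / 5 2 1 7 3 6 4 / 2 3 4 5 1 7 6 / 3 1 7 6 4 2 5 / 6 4 3 1 2 5 7 / 4 7 5 2 6 1 3).

Yes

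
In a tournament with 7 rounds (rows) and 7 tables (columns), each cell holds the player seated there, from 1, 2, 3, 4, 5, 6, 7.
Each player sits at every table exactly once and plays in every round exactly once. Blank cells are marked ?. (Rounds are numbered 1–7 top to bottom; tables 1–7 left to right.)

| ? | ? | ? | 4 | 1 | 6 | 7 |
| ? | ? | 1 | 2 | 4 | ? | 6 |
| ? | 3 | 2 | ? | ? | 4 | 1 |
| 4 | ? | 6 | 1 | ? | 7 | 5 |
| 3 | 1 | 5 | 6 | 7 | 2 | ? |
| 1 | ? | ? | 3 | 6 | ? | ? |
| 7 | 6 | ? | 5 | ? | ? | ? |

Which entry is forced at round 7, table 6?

1

Round 1, table 3: round 1 has {1, 4, 6, 7} and table 3 has {1, 2, 5, 6}, leaving only 3.
Round 2, table 1: round 2 has {1, 2, 4, 6} and table 1 has {1, 3, 4, 7}, leaving only 5.
Round 1, table 1: round 1 has {1, 3, 4, 6, 7} and table 1 has {1, 3, 4, 5, 7}, leaving only 2.
Round 1, table 2: round 1 has {1, 2, 3, 4, 6, 7} and table 2 has {1, 3, 6}, leaving only 5.
Round 2, table 2: round 2 has {1, 2, 4, 5, 6} and table 2 has {1, 3, 5, 6}, leaving only 7.
Round 2, table 6: round 2 has {1, 2, 4, 5, 6, 7} and table 6 has {2, 4, 6, 7}, leaving only 3.
Round 7 already has {5, 6, 7} and table 6 already has {2, 3, 4, 6, 7}, so round 7, table 6 must be 1.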